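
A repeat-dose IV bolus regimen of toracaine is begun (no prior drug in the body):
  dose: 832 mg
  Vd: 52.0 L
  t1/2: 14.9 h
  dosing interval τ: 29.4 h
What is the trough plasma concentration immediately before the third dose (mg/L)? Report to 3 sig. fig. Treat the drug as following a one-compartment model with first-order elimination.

C₀ per dose = Dose / Vd = 832 / 52.0 = 16.00 mg/L
k = ln2 / t½ = 0.693147 / 14.9 = 0.04652 h⁻¹
Fraction remaining after one interval: r = e^(−kτ) = e^(−0.04652 × 29.4) = 0.2547
Before dose 3, 2 doses have been given (aged 1τ, 2τ).
C_trough = C₀ × (r + r²) = 16.00 × (0.2547 + 0.06487) = 5.113 mg/L

5.11 mg/L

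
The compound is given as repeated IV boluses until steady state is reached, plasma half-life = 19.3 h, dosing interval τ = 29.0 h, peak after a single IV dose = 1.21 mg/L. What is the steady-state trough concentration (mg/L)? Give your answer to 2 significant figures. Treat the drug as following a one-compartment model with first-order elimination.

k = ln2 / t½ = 0.693147 / 19.3 = 0.03591 h⁻¹
e^(−kτ) = e^(−0.03591 × 29.0) = 0.3530
Accumulation ratio R = 1 / (1 − e^(−kτ)) = 1 / (1 − 0.3530) = 1.546
Steady-state trough = C₀ × R × e^(−kτ) = 1.21 × 1.546 × 0.3530 = 0.6603 mg/L

0.66 mg/L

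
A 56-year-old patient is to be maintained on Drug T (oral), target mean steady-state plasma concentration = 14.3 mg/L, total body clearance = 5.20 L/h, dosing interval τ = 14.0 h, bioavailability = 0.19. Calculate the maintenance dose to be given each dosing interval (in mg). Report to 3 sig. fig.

5480 mg

At steady state, F × (Dose/τ) = Css × CL.
Dose = Css × CL × τ / F = 14.3 × 5.200 × 14.0 / 0.19 = 5479 mg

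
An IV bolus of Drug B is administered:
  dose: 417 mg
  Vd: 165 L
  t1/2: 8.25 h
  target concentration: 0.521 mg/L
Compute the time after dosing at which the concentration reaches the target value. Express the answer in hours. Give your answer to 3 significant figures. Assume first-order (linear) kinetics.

18.8 h

C₀ = Dose / Vd = 417.0 / 165 = 2.527 mg/L
k = ln2 / t½ = 0.693147 / 8.25 = 0.08402 h⁻¹
t = ln(C₀ / C) / k = ln(2.527 / 0.521) / 0.08402
  = ln(4.850) / 0.08402 = 1.579 / 0.08402 = 18.79 h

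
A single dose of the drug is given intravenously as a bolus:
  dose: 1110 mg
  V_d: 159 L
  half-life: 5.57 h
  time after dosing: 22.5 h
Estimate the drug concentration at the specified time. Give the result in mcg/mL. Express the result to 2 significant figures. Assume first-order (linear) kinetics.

C₀ = Dose / Vd = 1110 / 159 = 6.981 mg/L
k = ln2 / t½ = 0.693147 / 5.57 = 0.1244 h⁻¹
C = C₀ · e^(−k·t) = 6.981 × e^(−0.1244 × 22.5)
  = 6.981 × 0.06087 = 0.4249 mg/L
(0.4249 mg/L = 0.4249 mcg/mL)

0.42 mcg/mL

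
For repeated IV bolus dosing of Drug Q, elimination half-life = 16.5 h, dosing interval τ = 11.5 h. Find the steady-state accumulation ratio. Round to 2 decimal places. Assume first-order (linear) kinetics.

k = ln2 / t½ = 0.693147 / 16.5 = 0.04201 h⁻¹
e^(−kτ) = e^(−0.04201 × 11.5) = 0.6169
Accumulation ratio R = 1 / (1 − e^(−kτ)) = 1 / (1 − 0.6169) = 2.610

2.61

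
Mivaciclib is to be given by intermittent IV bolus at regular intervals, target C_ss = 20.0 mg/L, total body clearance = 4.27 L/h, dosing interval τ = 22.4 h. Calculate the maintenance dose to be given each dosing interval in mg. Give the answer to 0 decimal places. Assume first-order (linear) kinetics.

At steady state, Dose/τ = Css × CL.
Dose = Css × CL × τ = 20.0 × 4.270 × 22.4 = 1913 mg

1913 mg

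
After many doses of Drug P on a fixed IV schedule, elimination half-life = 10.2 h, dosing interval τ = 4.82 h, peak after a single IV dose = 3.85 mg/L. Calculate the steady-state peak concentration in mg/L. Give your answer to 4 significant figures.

13.78 mg/L

k = ln2 / t½ = 0.693147 / 10.2 = 0.06796 h⁻¹
e^(−kτ) = e^(−0.06796 × 4.82) = 0.7207
Accumulation ratio R = 1 / (1 − e^(−kτ)) = 1 / (1 − 0.7207) = 3.580
Steady-state peak = C₀ × R = 3.85 × 3.580 = 13.78 mg/L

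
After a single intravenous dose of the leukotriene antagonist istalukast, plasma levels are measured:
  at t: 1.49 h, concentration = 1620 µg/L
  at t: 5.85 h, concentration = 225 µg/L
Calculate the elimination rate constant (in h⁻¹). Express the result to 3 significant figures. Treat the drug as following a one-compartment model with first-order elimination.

0.453 h⁻¹

k = ln(C₁/C₂) / (t₂ − t₁) = ln(1620/225) / (5.85 − 1.49)
  = 1.974 / 4.360 = 0.4528 h⁻¹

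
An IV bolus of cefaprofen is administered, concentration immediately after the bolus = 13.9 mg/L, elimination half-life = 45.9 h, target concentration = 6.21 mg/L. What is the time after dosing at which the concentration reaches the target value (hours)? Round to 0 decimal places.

53 h

k = ln2 / t½ = 0.693147 / 45.9 = 0.01510 h⁻¹
t = ln(C₀ / C) / k = ln(13.90 / 6.21) / 0.01510
  = ln(2.238) / 0.01510 = 0.8056 / 0.01510 = 53.35 h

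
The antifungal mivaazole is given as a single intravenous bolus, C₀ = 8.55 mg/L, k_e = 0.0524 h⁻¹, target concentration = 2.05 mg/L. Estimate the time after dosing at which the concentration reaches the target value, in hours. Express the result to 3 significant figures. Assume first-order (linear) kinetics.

27.3 h

t = ln(C₀ / C) / k = ln(8.550 / 2.05) / 0.05240
  = ln(4.171) / 0.05240 = 1.428 / 0.05240 = 27.25 h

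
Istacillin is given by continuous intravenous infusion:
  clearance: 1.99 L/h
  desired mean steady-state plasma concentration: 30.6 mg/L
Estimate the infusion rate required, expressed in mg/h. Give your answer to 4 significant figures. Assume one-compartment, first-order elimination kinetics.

60.89 mg/h

At steady state, infusion rate R₀ = Css × CL = 30.6 × 1.990 = 60.89 mg/h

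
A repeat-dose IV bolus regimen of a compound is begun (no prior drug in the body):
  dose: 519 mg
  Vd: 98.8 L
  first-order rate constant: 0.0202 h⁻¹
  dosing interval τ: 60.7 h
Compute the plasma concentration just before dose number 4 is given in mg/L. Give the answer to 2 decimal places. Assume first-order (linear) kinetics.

C₀ per dose = Dose / Vd = 519 / 98.8 = 5.253 mg/L
Fraction remaining after one interval: r = e^(−kτ) = e^(−0.02020 × 60.7) = 0.2934
Before dose 4, 3 doses have been given (aged 1τ, 2τ, 3τ).
C_trough = C₀ × (r + r² + … + r^3) = C₀ × r(1−r^3)/(1−r)
        = 5.253 × 0.2934 × (1 − 0.02526) / (1 − 0.2934) = 2.126 mg/L

2.13 mg/L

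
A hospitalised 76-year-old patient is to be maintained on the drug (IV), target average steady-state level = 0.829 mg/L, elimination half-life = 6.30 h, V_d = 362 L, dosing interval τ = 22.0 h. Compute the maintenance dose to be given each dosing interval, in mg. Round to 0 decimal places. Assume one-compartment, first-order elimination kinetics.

k = ln2 / t½ = 0.693147 / 6.30 = 0.1100 h⁻¹
CL = k × Vd = 0.1100 × 362 = 39.82 L/h
At steady state, Dose/τ = Css × CL.
Dose = Css × CL × τ = 0.829 × 39.82 × 22.0 = 726.2 mg

726 mg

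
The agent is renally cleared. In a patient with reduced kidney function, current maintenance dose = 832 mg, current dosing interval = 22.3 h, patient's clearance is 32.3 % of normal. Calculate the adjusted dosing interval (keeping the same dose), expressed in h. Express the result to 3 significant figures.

69.0 h

To keep the same average steady-state level, dosing rate must scale with clearance.
CL ratio = 32.3 / 100 = 0.3230
New interval (same dose) = 22.3 / 0.3230 = 69.04 h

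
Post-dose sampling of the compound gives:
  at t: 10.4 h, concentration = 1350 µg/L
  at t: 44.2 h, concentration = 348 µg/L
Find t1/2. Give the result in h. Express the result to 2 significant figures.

k = ln(C₁/C₂) / (t₂ − t₁) = ln(1350/348) / (44.2 − 10.4)
  = 1.356 / 33.80 = 0.04012 h⁻¹
t½ = ln2 / k = 0.693147 / 0.04012 = 17.28 h

17 h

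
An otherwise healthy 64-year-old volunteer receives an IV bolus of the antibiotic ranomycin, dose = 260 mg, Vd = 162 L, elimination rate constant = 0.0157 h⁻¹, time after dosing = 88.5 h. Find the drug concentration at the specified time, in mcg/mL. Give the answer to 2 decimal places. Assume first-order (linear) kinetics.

C₀ = Dose / Vd = 260.0 / 162 = 1.605 mg/L
C = C₀ · e^(−k·t) = 1.605 × e^(−0.01570 × 88.5)
  = 1.605 × 0.2492 = 0.4000 mg/L
(0.4000 mg/L = 0.4000 mcg/mL)

0.40 mcg/mL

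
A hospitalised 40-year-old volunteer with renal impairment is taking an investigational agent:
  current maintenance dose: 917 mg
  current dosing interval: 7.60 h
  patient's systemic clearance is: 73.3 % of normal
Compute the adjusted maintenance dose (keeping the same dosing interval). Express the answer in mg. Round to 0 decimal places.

672 mg

To keep the same average steady-state level, dosing rate must scale with clearance.
CL ratio = 73.3 / 100 = 0.7330
New dose (same interval) = 917 × 0.7330 = 672.2 mg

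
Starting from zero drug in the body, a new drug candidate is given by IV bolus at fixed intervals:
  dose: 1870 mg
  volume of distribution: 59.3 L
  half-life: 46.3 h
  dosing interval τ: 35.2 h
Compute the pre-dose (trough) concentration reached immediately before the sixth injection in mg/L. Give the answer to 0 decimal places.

C₀ per dose = Dose / Vd = 1870 / 59.3 = 31.53 mg/L
k = ln2 / t½ = 0.693147 / 46.3 = 0.01497 h⁻¹
Fraction remaining after one interval: r = e^(−kτ) = e^(−0.01497 × 35.2) = 0.5904
Before dose 6, 5 doses have been given (aged 1τ, 2τ, 3τ, 4τ, 5τ).
C_trough = C₀ × (r + r² + … + r^5) = C₀ × r(1−r^5)/(1−r)
        = 31.53 × 0.5904 × (1 − 0.07174) / (1 − 0.5904) = 42.19 mg/L

42 mg/L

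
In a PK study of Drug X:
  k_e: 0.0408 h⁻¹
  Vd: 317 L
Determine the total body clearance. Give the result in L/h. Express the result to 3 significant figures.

CL = k × Vd = 0.0408 × 317 = 12.93 L/h

12.9 L/h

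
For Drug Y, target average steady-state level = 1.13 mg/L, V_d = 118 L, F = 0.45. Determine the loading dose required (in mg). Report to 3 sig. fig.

LD = Css × Vd / F = 1.13 × 118 / 0.45 = 296.3 mg

296 mg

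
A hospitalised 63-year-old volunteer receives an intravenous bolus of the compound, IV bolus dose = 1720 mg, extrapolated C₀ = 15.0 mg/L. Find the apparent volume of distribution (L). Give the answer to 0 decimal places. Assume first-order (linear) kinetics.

Vd = Dose / C₀ = 1720 / 15.0 = 114.7 L

115 L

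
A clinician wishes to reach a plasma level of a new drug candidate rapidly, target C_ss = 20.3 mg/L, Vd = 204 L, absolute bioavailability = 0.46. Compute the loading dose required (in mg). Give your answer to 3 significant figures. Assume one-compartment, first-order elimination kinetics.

LD = Css × Vd / F = 20.3 × 204 / 0.46 = 9003 mg

9000 mg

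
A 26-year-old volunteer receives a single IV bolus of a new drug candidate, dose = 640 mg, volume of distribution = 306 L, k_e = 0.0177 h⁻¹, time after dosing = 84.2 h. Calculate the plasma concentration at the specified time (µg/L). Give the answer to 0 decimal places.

C₀ = Dose / Vd = 640.0 / 306 = 2.092 mg/L
C = C₀ · e^(−k·t) = 2.092 × e^(−0.01770 × 84.2)
  = 2.092 × 0.2253 = 0.4713 mg/L
Convert: 0.4713 mg/L × 1000 = 471.3 µg/L

471 µg/L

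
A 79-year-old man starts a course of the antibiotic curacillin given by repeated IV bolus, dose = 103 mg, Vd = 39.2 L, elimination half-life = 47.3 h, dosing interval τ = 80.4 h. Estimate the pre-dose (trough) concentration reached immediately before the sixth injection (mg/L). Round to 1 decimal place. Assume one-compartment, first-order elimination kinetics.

C₀ per dose = Dose / Vd = 103 / 39.2 = 2.628 mg/L
k = ln2 / t½ = 0.693147 / 47.3 = 0.01465 h⁻¹
Fraction remaining after one interval: r = e^(−kτ) = e^(−0.01465 × 80.4) = 0.3079
Before dose 6, 5 doses have been given (aged 1τ, 2τ, 3τ, 4τ, 5τ).
C_trough = C₀ × (r + r² + … + r^5) = C₀ × r(1−r^5)/(1−r)
        = 2.628 × 0.3079 × (1 − 0.002767) / (1 − 0.3079) = 1.166 mg/L

1.2 mg/L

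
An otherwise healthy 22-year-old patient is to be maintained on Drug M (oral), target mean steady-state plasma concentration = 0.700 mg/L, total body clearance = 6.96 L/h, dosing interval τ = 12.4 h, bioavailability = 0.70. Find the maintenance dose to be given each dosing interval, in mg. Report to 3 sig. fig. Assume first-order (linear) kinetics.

At steady state, F × (Dose/τ) = Css × CL.
Dose = Css × CL × τ / F = 0.700 × 6.960 × 12.4 / 0.70 = 86.30 mg

86.3 mg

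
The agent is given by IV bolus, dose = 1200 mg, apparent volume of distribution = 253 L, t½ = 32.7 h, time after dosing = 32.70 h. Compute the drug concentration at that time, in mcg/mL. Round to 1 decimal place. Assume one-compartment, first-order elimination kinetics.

2.4 mcg/mL

C₀ = Dose / Vd = 1200 / 253 = 4.743 mg/L
k = ln2 / t½ = 0.693147 / 32.7 = 0.02120 h⁻¹
t / t½ = 32.70 / 32.7 = 1 half-lives
C = C₀ × (1/2)^1 = 4.743 × 0.5000 = 2.372 mg/L
(2.372 mg/L = 2.372 mcg/mL)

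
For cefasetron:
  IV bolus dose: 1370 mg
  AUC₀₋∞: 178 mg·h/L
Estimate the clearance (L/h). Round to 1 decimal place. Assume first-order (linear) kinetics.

CL = Dose / AUC = 1370 / 178 = 7.697 L/h

7.7 L/h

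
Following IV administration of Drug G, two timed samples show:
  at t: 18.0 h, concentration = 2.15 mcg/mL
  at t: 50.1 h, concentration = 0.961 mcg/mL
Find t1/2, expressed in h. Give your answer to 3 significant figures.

k = ln(C₁/C₂) / (t₂ − t₁) = ln(2.15/0.961) / (50.1 − 18.0)
  = 0.8052 / 32.10 = 0.02508 h⁻¹
t½ = ln2 / k = 0.693147 / 0.02508 = 27.64 h

27.6 h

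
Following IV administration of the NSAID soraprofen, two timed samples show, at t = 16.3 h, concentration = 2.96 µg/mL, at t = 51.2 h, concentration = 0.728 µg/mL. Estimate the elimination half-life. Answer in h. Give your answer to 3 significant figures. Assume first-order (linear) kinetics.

17.2 h

k = ln(C₁/C₂) / (t₂ − t₁) = ln(2.96/0.728) / (51.2 − 16.3)
  = 1.403 / 34.90 = 0.04020 h⁻¹
t½ = ln2 / k = 0.693147 / 0.04020 = 17.24 h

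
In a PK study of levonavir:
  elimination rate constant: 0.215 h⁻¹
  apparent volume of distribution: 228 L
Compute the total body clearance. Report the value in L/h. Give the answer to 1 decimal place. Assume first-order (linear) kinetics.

CL = k × Vd = 0.215 × 228 = 49.02 L/h

49.0 L/h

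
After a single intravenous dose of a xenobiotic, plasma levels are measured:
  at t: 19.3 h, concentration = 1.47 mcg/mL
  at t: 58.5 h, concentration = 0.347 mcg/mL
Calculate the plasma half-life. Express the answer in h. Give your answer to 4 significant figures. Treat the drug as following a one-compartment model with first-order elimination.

18.82 h

k = ln(C₁/C₂) / (t₂ − t₁) = ln(1.47/0.347) / (58.5 − 19.3)
  = 1.444 / 39.20 = 0.03684 h⁻¹
t½ = ln2 / k = 0.693147 / 0.03684 = 18.82 h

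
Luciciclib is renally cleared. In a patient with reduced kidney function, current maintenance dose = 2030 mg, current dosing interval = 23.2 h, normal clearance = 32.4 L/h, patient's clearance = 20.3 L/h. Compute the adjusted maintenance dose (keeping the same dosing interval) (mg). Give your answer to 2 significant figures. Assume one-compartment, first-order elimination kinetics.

1300 mg

To keep the same average steady-state level, dosing rate must scale with clearance.
CL ratio = 20.3 / 32.4 = 0.6265
New dose (same interval) = 2030 × 0.6265 = 1272 mg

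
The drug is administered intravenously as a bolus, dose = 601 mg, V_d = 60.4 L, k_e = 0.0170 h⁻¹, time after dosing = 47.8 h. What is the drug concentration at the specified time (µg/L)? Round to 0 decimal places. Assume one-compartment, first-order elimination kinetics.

C₀ = Dose / Vd = 601.0 / 60.4 = 9.950 mg/L
C = C₀ · e^(−k·t) = 9.950 × e^(−0.01700 × 47.8)
  = 9.950 × 0.4437 = 4.415 mg/L
Convert: 4.415 mg/L × 1000 = 4415 µg/L

4415 µg/L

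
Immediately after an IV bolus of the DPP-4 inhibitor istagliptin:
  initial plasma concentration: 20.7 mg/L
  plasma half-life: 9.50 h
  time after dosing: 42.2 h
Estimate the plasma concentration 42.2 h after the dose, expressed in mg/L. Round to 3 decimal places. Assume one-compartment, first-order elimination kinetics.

k = ln2 / t½ = 0.693147 / 9.50 = 0.07296 h⁻¹
C = C₀ · e^(−k·t) = 20.70 × e^(−0.07296 × 42.2)
  = 20.70 × 0.04601 = 0.9524 mg/L

0.952 mg/L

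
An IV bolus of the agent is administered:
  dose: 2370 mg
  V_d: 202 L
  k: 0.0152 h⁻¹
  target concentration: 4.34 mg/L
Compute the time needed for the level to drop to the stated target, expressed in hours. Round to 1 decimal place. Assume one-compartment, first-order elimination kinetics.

C₀ = Dose / Vd = 2370 / 202 = 11.73 mg/L
t = ln(C₀ / C) / k = ln(11.73 / 4.34) / 0.01520
  = ln(2.703) / 0.01520 = 0.9944 / 0.01520 = 65.42 h

65.4 h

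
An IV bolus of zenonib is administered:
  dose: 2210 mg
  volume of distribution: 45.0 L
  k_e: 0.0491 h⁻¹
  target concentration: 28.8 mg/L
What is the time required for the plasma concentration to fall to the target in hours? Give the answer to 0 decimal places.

11 h

C₀ = Dose / Vd = 2210 / 45.0 = 49.11 mg/L
t = ln(C₀ / C) / k = ln(49.11 / 28.8) / 0.04910
  = ln(1.705) / 0.04910 = 0.5336 / 0.04910 = 10.87 h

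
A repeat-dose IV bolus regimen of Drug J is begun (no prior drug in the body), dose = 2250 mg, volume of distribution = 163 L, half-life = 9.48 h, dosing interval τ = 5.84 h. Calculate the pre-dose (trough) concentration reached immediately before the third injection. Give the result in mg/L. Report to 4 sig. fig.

C₀ per dose = Dose / Vd = 2250 / 163 = 13.80 mg/L
k = ln2 / t½ = 0.693147 / 9.48 = 0.07312 h⁻¹
Fraction remaining after one interval: r = e^(−kτ) = e^(−0.07312 × 5.84) = 0.6524
Before dose 3, 2 doses have been given (aged 1τ, 2τ).
C_trough = C₀ × (r + r²) = 13.80 × (0.6524 + 0.4256) = 14.88 mg/L

14.88 mg/L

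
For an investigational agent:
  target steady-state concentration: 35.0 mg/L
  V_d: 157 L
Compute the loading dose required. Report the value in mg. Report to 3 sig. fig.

5500 mg

LD = Css × Vd = 35.0 × 157 = 5495 mg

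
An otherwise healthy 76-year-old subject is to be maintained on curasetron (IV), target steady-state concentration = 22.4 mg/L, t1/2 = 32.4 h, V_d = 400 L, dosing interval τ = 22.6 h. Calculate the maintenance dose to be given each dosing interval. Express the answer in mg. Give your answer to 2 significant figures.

k = ln2 / t½ = 0.693147 / 32.4 = 0.02139 h⁻¹
CL = k × Vd = 0.02139 × 400 = 8.556 L/h
At steady state, Dose/τ = Css × CL.
Dose = Css × CL × τ = 22.4 × 8.556 × 22.6 = 4331 mg

4300 mg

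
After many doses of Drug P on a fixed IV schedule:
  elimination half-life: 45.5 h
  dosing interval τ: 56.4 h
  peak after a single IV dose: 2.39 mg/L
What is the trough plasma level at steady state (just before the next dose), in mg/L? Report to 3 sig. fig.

1.76 mg/L

k = ln2 / t½ = 0.693147 / 45.5 = 0.01523 h⁻¹
e^(−kτ) = e^(−0.01523 × 56.4) = 0.4236
Accumulation ratio R = 1 / (1 − e^(−kτ)) = 1 / (1 − 0.4236) = 1.735
Steady-state trough = C₀ × R × e^(−kτ) = 2.39 × 1.735 × 0.4236 = 1.757 mg/L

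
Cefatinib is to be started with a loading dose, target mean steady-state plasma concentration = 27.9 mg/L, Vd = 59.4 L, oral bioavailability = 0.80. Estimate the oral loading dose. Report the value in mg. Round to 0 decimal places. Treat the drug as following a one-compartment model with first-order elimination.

LD = Css × Vd / F = 27.9 × 59.4 / 0.80 = 2072 mg

2072 mg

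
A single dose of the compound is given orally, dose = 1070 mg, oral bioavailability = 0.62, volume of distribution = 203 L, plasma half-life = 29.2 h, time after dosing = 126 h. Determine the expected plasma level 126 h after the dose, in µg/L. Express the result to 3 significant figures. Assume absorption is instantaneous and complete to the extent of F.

Amount reaching circulation = F × Dose = 0.62 × 1070 = 663.4 mg
C₀ = F·Dose / Vd = 663.4 / 203 = 3.268 mg/L
k = ln2 / t½ = 0.693147 / 29.2 = 0.02374 h⁻¹
C = C₀ · e^(−k·t) = 3.268 × e^(−0.02374 × 126)
  = 3.268 × 0.05023 = 0.1642 mg/L
Convert: 0.1642 mg/L × 1000 = 164.2 µg/L

164 µg/L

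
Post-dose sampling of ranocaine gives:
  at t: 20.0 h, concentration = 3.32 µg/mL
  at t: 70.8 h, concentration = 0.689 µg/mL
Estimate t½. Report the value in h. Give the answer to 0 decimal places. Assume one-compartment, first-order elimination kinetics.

22 h

k = ln(C₁/C₂) / (t₂ − t₁) = ln(3.32/0.689) / (70.8 − 20.0)
  = 1.572 / 50.80 = 0.03094 h⁻¹
t½ = ln2 / k = 0.693147 / 0.03094 = 22.40 h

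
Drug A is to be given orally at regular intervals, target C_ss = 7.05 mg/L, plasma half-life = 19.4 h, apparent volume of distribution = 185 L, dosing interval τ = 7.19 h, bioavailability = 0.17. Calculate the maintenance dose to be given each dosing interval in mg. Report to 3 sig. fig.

k = ln2 / t½ = 0.693147 / 19.4 = 0.03573 h⁻¹
CL = k × Vd = 0.03573 × 185 = 6.610 L/h
At steady state, F × (Dose/τ) = Css × CL.
Dose = Css × CL × τ / F = 7.05 × 6.610 × 7.19 / 0.17 = 1971 mg

1970 mg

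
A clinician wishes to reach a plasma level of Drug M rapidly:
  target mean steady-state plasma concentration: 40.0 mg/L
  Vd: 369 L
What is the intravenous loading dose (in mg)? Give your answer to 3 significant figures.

14800 mg

LD = Css × Vd = 40.0 × 369 = 14760 mg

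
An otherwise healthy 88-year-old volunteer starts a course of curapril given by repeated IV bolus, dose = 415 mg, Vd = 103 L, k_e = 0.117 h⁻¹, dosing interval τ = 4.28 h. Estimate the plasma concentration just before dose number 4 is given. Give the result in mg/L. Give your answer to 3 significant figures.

C₀ per dose = Dose / Vd = 415 / 103 = 4.029 mg/L
Fraction remaining after one interval: r = e^(−kτ) = e^(−0.1170 × 4.28) = 0.6061
Before dose 4, 3 doses have been given (aged 1τ, 2τ, 3τ).
C_trough = C₀ × (r + r² + … + r^3) = C₀ × r(1−r^3)/(1−r)
        = 4.029 × 0.6061 × (1 − 0.2227) / (1 − 0.6061) = 4.819 mg/L

4.82 mg/L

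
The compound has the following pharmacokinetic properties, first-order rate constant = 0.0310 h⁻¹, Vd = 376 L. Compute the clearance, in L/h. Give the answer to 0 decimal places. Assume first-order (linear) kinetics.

CL = k × Vd = 0.0310 × 376 = 11.66 L/h

12 L/h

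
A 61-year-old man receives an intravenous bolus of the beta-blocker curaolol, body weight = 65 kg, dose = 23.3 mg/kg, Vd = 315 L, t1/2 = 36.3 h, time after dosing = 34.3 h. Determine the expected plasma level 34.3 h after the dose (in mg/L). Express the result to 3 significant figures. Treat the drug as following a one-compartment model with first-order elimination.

2.50 mg/L

Total dose = 23.3 × 65 = 1515 mg
C₀ = Dose / Vd = 1515 / 315 = 4.810 mg/L
k = ln2 / t½ = 0.693147 / 36.3 = 0.01909 h⁻¹
C = C₀ · e^(−k·t) = 4.810 × e^(−0.01909 × 34.3)
  = 4.810 × 0.5196 = 2.499 mg/L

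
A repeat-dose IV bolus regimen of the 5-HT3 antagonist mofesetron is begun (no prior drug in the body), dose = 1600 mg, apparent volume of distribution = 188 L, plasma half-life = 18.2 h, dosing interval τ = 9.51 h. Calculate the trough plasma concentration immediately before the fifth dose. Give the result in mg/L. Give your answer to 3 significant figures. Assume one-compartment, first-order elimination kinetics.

14.9 mg/L

C₀ per dose = Dose / Vd = 1600 / 188 = 8.511 mg/L
k = ln2 / t½ = 0.693147 / 18.2 = 0.03809 h⁻¹
Fraction remaining after one interval: r = e^(−kτ) = e^(−0.03809 × 9.51) = 0.6961
Before dose 5, 4 doses have been given (aged 1τ, 2τ, 3τ, 4τ).
C_trough = C₀ × (r + r² + … + r^4) = C₀ × r(1−r^4)/(1−r)
        = 8.511 × 0.6961 × (1 − 0.2348) / (1 − 0.6961) = 14.92 mg/L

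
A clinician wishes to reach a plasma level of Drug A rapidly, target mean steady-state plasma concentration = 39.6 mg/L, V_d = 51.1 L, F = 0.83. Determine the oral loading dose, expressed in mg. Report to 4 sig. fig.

2438 mg

LD = Css × Vd / F = 39.6 × 51.1 / 0.83 = 2438 mg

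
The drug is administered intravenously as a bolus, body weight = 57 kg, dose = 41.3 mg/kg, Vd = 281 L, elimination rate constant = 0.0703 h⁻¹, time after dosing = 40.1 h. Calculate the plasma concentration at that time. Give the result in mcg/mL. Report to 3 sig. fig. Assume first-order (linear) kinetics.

Total dose = 41.3 × 57 = 2354 mg
C₀ = Dose / Vd = 2354 / 281 = 8.377 mg/L
C = C₀ · e^(−k·t) = 8.377 × e^(−0.07030 × 40.1)
  = 8.377 × 0.05966 = 0.4998 mg/L
(0.4998 mg/L = 0.4998 mcg/mL)

0.500 mcg/mL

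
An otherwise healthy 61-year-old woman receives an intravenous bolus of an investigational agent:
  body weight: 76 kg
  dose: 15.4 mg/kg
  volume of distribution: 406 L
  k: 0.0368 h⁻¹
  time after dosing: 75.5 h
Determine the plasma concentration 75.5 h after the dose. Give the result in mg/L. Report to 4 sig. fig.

Total dose = 15.4 × 76 = 1170 mg
C₀ = Dose / Vd = 1170 / 406 = 2.882 mg/L
C = C₀ · e^(−k·t) = 2.882 × e^(−0.03680 × 75.5)
  = 2.882 × 0.06214 = 0.1791 mg/L

0.1791 mg/L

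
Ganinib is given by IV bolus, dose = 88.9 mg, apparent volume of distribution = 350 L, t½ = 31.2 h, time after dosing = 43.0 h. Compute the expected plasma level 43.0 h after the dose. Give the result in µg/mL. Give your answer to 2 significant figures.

0.098 µg/mL

C₀ = Dose / Vd = 88.90 / 350 = 0.2540 mg/L
k = ln2 / t½ = 0.693147 / 31.2 = 0.02222 h⁻¹
C = C₀ · e^(−k·t) = 0.2540 × e^(−0.02222 × 43.0)
  = 0.2540 × 0.3846 = 0.09769 mg/L
(0.09769 mg/L = 0.09769 µg/mL)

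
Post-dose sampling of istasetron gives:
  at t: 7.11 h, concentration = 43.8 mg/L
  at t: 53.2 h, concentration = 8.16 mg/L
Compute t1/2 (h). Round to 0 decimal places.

k = ln(C₁/C₂) / (t₂ − t₁) = ln(43.8/8.16) / (53.2 − 7.11)
  = 1.680 / 46.09 = 0.03645 h⁻¹
t½ = ln2 / k = 0.693147 / 0.03645 = 19.02 h

19 h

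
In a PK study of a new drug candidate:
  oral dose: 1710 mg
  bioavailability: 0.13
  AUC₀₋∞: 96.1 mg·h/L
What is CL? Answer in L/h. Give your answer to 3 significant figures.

2.31 L/h

CL = F·Dose / AUC = 0.13 × 1710 / 96.1 = 2.313 L/h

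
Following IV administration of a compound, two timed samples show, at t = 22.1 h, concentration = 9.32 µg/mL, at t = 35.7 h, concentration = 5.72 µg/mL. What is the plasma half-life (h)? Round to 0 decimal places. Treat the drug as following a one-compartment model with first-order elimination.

19 h

k = ln(C₁/C₂) / (t₂ − t₁) = ln(9.32/5.72) / (35.7 − 22.1)
  = 0.4882 / 13.60 = 0.03590 h⁻¹
t½ = ln2 / k = 0.693147 / 0.03590 = 19.31 h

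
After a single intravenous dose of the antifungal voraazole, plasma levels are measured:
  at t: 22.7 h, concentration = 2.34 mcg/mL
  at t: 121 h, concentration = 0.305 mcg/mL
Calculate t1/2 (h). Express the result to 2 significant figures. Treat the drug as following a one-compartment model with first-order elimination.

33 h

k = ln(C₁/C₂) / (t₂ − t₁) = ln(2.34/0.305) / (121 − 22.7)
  = 2.038 / 98.30 = 0.02073 h⁻¹
t½ = ln2 / k = 0.693147 / 0.02073 = 33.44 h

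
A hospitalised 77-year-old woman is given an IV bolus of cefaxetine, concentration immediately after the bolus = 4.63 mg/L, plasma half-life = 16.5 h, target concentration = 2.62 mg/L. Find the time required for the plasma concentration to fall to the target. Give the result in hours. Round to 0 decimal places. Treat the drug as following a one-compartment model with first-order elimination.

14 h

k = ln2 / t½ = 0.693147 / 16.5 = 0.04201 h⁻¹
t = ln(C₀ / C) / k = ln(4.630 / 2.62) / 0.04201
  = ln(1.767) / 0.04201 = 0.5693 / 0.04201 = 13.55 h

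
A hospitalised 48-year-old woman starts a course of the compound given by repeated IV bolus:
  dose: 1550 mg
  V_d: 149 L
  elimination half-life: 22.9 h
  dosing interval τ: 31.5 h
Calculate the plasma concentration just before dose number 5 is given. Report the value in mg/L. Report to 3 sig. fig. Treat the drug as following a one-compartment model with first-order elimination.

6.38 mg/L

C₀ per dose = Dose / Vd = 1550 / 149 = 10.40 mg/L
k = ln2 / t½ = 0.693147 / 22.9 = 0.03027 h⁻¹
Fraction remaining after one interval: r = e^(−kτ) = e^(−0.03027 × 31.5) = 0.3854
Before dose 5, 4 doses have been given (aged 1τ, 2τ, 3τ, 4τ).
C_trough = C₀ × (r + r² + … + r^4) = C₀ × r(1−r^4)/(1−r)
        = 10.40 × 0.3854 × (1 − 0.02206) / (1 − 0.3854) = 6.378 mg/L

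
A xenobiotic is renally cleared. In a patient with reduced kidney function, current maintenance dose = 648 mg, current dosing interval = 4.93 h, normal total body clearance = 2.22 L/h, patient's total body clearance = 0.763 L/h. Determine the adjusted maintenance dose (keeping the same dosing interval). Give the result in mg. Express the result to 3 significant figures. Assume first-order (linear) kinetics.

223 mg

To keep the same average steady-state level, dosing rate must scale with clearance.
CL ratio = 0.763 / 2.22 = 0.3437
New dose (same interval) = 648 × 0.3437 = 222.7 mg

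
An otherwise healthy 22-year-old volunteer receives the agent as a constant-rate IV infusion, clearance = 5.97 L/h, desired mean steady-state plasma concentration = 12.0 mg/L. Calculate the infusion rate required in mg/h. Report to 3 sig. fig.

71.6 mg/h

At steady state, infusion rate R₀ = Css × CL = 12.0 × 5.970 = 71.64 mg/h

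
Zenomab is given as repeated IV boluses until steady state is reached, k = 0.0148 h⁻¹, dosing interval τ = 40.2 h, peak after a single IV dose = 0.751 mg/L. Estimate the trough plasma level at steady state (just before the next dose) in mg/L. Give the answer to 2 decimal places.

e^(−kτ) = e^(−0.01480 × 40.2) = 0.5516
Accumulation ratio R = 1 / (1 − e^(−kτ)) = 1 / (1 − 0.5516) = 2.230
Steady-state trough = C₀ × R × e^(−kτ) = 0.751 × 2.230 × 0.5516 = 0.9238 mg/L

0.92 mg/L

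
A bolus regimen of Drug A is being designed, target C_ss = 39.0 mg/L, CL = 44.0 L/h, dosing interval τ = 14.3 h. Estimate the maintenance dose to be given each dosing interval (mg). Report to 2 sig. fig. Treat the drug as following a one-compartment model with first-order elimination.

At steady state, Dose/τ = Css × CL.
Dose = Css × CL × τ = 39.0 × 44.00 × 14.3 = 24540 mg

25000 mg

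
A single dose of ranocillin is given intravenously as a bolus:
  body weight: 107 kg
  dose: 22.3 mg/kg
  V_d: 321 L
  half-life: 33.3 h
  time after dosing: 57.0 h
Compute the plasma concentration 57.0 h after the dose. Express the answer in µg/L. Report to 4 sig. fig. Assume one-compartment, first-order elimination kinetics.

Total dose = 22.3 × 107 = 2386 mg
C₀ = Dose / Vd = 2386 / 321 = 7.433 mg/L
k = ln2 / t½ = 0.693147 / 33.3 = 0.02082 h⁻¹
C = C₀ · e^(−k·t) = 7.433 × e^(−0.02082 × 57.0)
  = 7.433 × 0.3052 = 2.269 mg/L
Convert: 2.269 mg/L × 1000 = 2269 µg/L

2269 µg/L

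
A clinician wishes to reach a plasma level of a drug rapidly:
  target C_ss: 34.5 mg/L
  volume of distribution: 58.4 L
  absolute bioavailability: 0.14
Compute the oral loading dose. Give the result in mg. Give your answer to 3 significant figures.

LD = Css × Vd / F = 34.5 × 58.4 / 0.14 = 14390 mg

14400 mg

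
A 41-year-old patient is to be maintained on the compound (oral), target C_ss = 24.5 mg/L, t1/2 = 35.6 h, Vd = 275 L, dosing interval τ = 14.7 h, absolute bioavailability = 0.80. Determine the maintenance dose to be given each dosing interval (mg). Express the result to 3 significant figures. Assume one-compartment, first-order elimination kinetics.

2410 mg

k = ln2 / t½ = 0.693147 / 35.6 = 0.01947 h⁻¹
CL = k × Vd = 0.01947 × 275 = 5.354 L/h
At steady state, F × (Dose/τ) = Css × CL.
Dose = Css × CL × τ / F = 24.5 × 5.354 × 14.7 / 0.80 = 2410 mg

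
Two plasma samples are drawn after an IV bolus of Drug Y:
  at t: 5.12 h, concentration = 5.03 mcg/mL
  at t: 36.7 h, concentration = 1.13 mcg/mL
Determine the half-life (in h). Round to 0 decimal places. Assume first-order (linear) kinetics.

15 h

k = ln(C₁/C₂) / (t₂ − t₁) = ln(5.03/1.13) / (36.7 − 5.12)
  = 1.493 / 31.58 = 0.04728 h⁻¹
t½ = ln2 / k = 0.693147 / 0.04728 = 14.66 h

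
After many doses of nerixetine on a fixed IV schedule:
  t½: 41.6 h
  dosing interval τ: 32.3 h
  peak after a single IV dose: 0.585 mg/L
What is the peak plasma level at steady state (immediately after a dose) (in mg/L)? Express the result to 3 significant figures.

k = ln2 / t½ = 0.693147 / 41.6 = 0.01666 h⁻¹
e^(−kτ) = e^(−0.01666 × 32.3) = 0.5838
Accumulation ratio R = 1 / (1 − e^(−kτ)) = 1 / (1 − 0.5838) = 2.403
Steady-state peak = C₀ × R = 0.585 × 2.403 = 1.406 mg/L

1.41 mg/L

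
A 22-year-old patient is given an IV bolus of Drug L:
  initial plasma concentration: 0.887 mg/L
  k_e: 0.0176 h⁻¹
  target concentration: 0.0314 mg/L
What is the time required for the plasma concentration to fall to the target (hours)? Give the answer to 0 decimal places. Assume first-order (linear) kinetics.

190 h

t = ln(C₀ / C) / k = ln(0.8870 / 0.0314) / 0.01760
  = ln(28.25) / 0.01760 = 3.341 / 0.01760 = 189.8 h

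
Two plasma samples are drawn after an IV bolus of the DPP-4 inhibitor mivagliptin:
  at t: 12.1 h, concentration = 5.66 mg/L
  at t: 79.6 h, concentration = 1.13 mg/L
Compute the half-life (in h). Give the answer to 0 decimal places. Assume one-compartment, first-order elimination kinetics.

29 h

k = ln(C₁/C₂) / (t₂ − t₁) = ln(5.66/1.13) / (79.6 − 12.1)
  = 1.611 / 67.50 = 0.02387 h⁻¹
t½ = ln2 / k = 0.693147 / 0.02387 = 29.04 h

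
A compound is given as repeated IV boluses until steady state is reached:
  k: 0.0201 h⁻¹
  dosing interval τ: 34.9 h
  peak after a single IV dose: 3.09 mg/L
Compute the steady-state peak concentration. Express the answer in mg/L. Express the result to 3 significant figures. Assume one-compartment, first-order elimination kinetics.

e^(−kτ) = e^(−0.02010 × 34.9) = 0.4958
Accumulation ratio R = 1 / (1 − e^(−kτ)) = 1 / (1 − 0.4958) = 1.983
Steady-state peak = C₀ × R = 3.09 × 1.983 = 6.127 mg/L

6.13 mg/L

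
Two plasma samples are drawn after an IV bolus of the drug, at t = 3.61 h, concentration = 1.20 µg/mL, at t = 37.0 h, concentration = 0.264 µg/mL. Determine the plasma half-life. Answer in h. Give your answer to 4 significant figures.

15.29 h

k = ln(C₁/C₂) / (t₂ − t₁) = ln(1.20/0.264) / (37.0 − 3.61)
  = 1.514 / 33.39 = 0.04534 h⁻¹
t½ = ln2 / k = 0.693147 / 0.04534 = 15.29 h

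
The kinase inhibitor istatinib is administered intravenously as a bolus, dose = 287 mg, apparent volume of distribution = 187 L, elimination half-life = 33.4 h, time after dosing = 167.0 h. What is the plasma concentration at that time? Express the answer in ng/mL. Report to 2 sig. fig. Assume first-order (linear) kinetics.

48 ng/mL

C₀ = Dose / Vd = 287.0 / 187 = 1.535 mg/L
k = ln2 / t½ = 0.693147 / 33.4 = 0.02075 h⁻¹
t / t½ = 167.0 / 33.4 = 5 half-lives
C = C₀ × (1/2)^5 = 1.535 × 0.03125 = 0.04797 mg/L
Convert: 0.04797 mg/L × 1000 = 47.97 ng/mL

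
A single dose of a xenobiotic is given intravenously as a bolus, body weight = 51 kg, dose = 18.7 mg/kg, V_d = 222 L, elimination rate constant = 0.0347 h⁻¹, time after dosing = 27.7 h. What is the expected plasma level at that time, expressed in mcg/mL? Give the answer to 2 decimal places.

Total dose = 18.7 × 51 = 953.7 mg
C₀ = Dose / Vd = 953.7 / 222 = 4.296 mg/L
C = C₀ · e^(−k·t) = 4.296 × e^(−0.03470 × 27.7)
  = 4.296 × 0.3824 = 1.643 mg/L
(1.643 mg/L = 1.643 mcg/mL)

1.64 mcg/mL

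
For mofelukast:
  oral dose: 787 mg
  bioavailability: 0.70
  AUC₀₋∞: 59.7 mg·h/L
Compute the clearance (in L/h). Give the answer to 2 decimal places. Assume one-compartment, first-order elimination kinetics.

9.23 L/h

CL = F·Dose / AUC = 0.70 × 787 / 59.7 = 9.228 L/h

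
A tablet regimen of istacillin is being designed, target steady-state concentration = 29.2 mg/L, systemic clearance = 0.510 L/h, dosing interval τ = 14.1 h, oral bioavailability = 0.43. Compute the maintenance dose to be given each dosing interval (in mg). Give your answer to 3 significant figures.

At steady state, F × (Dose/τ) = Css × CL.
Dose = Css × CL × τ / F = 29.2 × 0.5100 × 14.1 / 0.43 = 488.3 mg

488 mg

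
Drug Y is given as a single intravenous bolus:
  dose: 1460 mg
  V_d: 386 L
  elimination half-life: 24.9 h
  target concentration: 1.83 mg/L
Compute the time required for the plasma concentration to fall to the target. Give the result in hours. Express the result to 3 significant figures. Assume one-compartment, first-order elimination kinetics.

C₀ = Dose / Vd = 1460 / 386 = 3.782 mg/L
k = ln2 / t½ = 0.693147 / 24.9 = 0.02784 h⁻¹
t = ln(C₀ / C) / k = ln(3.782 / 1.83) / 0.02784
  = ln(2.067) / 0.02784 = 0.7261 / 0.02784 = 26.08 h

26.1 h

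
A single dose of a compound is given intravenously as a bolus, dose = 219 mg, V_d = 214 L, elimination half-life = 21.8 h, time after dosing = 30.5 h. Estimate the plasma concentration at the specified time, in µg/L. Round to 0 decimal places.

C₀ = Dose / Vd = 219.0 / 214 = 1.023 mg/L
k = ln2 / t½ = 0.693147 / 21.8 = 0.03180 h⁻¹
C = C₀ · e^(−k·t) = 1.023 × e^(−0.03180 × 30.5)
  = 1.023 × 0.3791 = 0.3878 mg/L
Convert: 0.3878 mg/L × 1000 = 387.8 µg/L

388 µg/L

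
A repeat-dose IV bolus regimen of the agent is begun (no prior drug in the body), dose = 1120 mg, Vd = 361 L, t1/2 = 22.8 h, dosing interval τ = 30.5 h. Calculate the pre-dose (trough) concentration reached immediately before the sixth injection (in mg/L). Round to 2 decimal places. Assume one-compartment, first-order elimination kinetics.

C₀ per dose = Dose / Vd = 1120 / 361 = 3.102 mg/L
k = ln2 / t½ = 0.693147 / 22.8 = 0.03040 h⁻¹
Fraction remaining after one interval: r = e^(−kτ) = e^(−0.03040 × 30.5) = 0.3957
Before dose 6, 5 doses have been given (aged 1τ, 2τ, 3τ, 4τ, 5τ).
C_trough = C₀ × (r + r² + … + r^5) = C₀ × r(1−r^5)/(1−r)
        = 3.102 × 0.3957 × (1 − 0.009701) / (1 − 0.3957) = 2.012 mg/L

2.01 mg/L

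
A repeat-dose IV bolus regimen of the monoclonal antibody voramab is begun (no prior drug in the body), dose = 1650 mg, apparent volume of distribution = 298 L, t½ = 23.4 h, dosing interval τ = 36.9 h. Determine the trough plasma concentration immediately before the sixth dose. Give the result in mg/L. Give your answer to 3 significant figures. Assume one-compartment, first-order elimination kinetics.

2.78 mg/L

C₀ per dose = Dose / Vd = 1650 / 298 = 5.537 mg/L
k = ln2 / t½ = 0.693147 / 23.4 = 0.02962 h⁻¹
Fraction remaining after one interval: r = e^(−kτ) = e^(−0.02962 × 36.9) = 0.3352
Before dose 6, 5 doses have been given (aged 1τ, 2τ, 3τ, 4τ, 5τ).
C_trough = C₀ × (r + r² + … + r^5) = C₀ × r(1−r^5)/(1−r)
        = 5.537 × 0.3352 × (1 − 0.004232) / (1 − 0.3352) = 2.780 mg/L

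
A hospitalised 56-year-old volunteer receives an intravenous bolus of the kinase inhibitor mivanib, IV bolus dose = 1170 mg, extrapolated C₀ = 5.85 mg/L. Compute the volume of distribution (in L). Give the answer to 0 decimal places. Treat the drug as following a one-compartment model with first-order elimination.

200 L

Vd = Dose / C₀ = 1170 / 5.85 = 200.0 L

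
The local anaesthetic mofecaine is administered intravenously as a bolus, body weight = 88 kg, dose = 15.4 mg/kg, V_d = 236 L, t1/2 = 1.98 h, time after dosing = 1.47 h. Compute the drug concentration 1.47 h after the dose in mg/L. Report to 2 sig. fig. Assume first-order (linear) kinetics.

3.4 mg/L

Total dose = 15.4 × 88 = 1355 mg
C₀ = Dose / Vd = 1355 / 236 = 5.742 mg/L
k = ln2 / t½ = 0.693147 / 1.98 = 0.3501 h⁻¹
C = C₀ · e^(−k·t) = 5.742 × e^(−0.3501 × 1.47)
  = 5.742 × 0.5977 = 3.432 mg/L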